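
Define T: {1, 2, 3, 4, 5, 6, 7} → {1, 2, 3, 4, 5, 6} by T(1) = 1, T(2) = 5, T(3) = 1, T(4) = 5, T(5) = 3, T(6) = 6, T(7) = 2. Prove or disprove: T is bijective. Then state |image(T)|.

T(1) = 1 = T(3) with 1 ≠ 3, so T is not injective, hence not bijective.
The image of T is {1, 2, 3, 5, 6}, which has 5 elements.

5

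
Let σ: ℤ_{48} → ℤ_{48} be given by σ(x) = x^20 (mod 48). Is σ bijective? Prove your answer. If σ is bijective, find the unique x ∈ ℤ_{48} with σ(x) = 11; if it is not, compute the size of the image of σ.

4

σ(2): Repeated squaring mod 48: 2^1 ≡ 2, 2^2 ≡ 2² = 4, 2^4 ≡ 4² = 16, 2^8 ≡ 16² = 256 ≡ 16, 2^16 ≡ 16² = 256 ≡ 16. Since 20 = 16 + 4, 2^20 ≡ 16·16: 16·16 = 256 ≡ 16. So 2^20 ≡ 16 (mod 48).
σ(4): Repeated squaring mod 48: 4^1 ≡ 4, 4^2 ≡ 4² = 16, 4^4 ≡ 16² = 256 ≡ 16, 4^8 ≡ 16² = 256 ≡ 16, 4^16 ≡ 16² = 256 ≡ 16. Since 20 = 16 + 4, 4^20 ≡ 16·16: 16·16 = 256 ≡ 16. So 4^20 ≡ 16 (mod 48).
So σ(2) = σ(4) = 16 while 2 ≠ 4, thus σ is not injective, hence not bijective.
Since σ is not bijective, we determine |image(σ)|. Computing x^20 mod 48 for each x (by repeated squaring, reducing mod 48 at every step), the values σ(0), σ(1), …, σ(47) are: 0, 1, 16, 33, 16, 1, 0, 1, 16, 33, 16, 1, 0, 1, 16, 33, 16, 1, 0, 1, 16, 33, 16, 1, 0, 1, 16, 33, 16, 1, 0, 1, 16, 33, 16, 1, 0, 1, 16, 33, 16, 1, 0, 1, 16, 33, 16, 1.
The distinct values are {0, 1, 16, 33}; there are 4 of them.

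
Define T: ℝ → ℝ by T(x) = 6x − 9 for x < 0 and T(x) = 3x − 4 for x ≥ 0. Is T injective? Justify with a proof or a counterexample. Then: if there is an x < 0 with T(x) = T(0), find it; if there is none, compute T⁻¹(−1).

Both pieces are strictly increasing (slopes 6 and 3), so each is injective on its own interval.
The left piece maps (−∞, 0) onto (−∞, −9); the right piece maps [0, ∞) onto [−4, ∞).
These images are disjoint, so no value is attained by both pieces. So T is injective.
Because the two images are disjoint, no x < 0 has T(x) = T(0), so we compute T⁻¹(−1): −1 lies in [−4, ∞), so solve 3x − 4 = −1: x = (−1 + 4)/3 = 1.

1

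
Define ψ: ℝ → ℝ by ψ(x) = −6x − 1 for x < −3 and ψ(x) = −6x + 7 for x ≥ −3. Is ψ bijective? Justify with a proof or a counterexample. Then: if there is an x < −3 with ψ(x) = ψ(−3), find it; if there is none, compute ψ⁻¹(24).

Both pieces are strictly decreasing (slopes −6 and −6), so each is injective on its own interval.
The left piece maps (−∞, −3) onto (17, ∞); the right piece maps [−3, ∞) onto (−∞, 25].
These images overlap. In particular ψ(−3) = 25 (right piece), and solving −6x − 1 = 25 on the left piece gives x = −13/3 < −3.
So ψ(−13/3) = ψ(−3) with −13/3 ≠ −3, and ψ is not injective, hence not bijective. This x = −13/3 is the requested value below −3.

-13/3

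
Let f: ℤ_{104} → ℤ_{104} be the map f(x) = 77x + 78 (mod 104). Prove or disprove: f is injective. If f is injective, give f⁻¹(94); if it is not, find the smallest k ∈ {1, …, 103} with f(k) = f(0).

If f(u) = f(v), then 77u ≡ 77v (mod 104). Because gcd(77, 104) = 1, we may cancel 77 to get u ≡ v (mod 104).
So f is injective.
We now compute 77⁻¹ mod 104 explicitly. Euclid's algorithm: 104 = 1·77 + 27, 77 = 2·27 + 23, 27 = 1·23 + 4, 23 = 5·4 + 3, 4 = 1·3 + 1; back-substituting gives 1 = 77·77 − 57·104, so 77⁻¹ ≡ 77 (mod 104).
Since f is injective, we compute f⁻¹(94): solve 77x + 78 ≡ 94 (mod 104), i.e. 77x ≡ 16 (mod 104).
Multiplying by 77⁻¹ = 77 gives x ≡ 77·16 = 1232 = 11·104 + 88 ≡ 88 (mod 104).
Check: f(88) = 77·88 + 78 = 6854 = 65·104 + 94 ≡ 94 (mod 104).

88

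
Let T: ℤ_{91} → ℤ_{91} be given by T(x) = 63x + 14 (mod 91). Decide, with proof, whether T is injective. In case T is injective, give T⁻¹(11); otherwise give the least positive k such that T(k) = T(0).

Recall: T is injective when T(x_1) = T(x_2) forces x_1 = x_2.
We have gcd(63, 91) = 7 > 1. Taking x_1 = 0 and x_2 = 13: T(0) = 14 and T(13) = 63·13 + 14 = 833 ≡ 14 (mod 91).
So T(0) = T(13) while 0 ≠ 13, so T is not injective.
Since T is not injective, we find the least positive k with T(k) = T(0): this means 63k ≡ 0 (mod 91), i.e. 91 ∣ 63k. Since gcd(63, 91) = 7, dividing through by 7 this holds exactly when 13 ∣ 9k, and as gcd(9, 13) = 1, exactly when 13 ∣ k.
The smallest positive such k is 13.

13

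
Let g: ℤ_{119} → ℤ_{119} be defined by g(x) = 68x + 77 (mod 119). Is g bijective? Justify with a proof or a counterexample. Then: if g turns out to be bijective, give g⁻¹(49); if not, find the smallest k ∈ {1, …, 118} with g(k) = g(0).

By definition, g is injective when g(s) = g(t) forces s = t.
We have gcd(68, 119) = 17 > 1. Taking s = 0 and t = 7: g(0) = 77 and g(7) = 68·7 + 77 = 553 ≡ 77 (mod 119).
So g(0) = g(7) while 0 ≠ 7, so g is not injective, hence not bijective.
Since g is not bijective, we find the least positive k with g(k) = g(0): this means 68k ≡ 0 (mod 119), i.e. 119 ∣ 68k. Since gcd(68, 119) = 17, dividing through by 17 this holds exactly when 7 ∣ 4k, and as gcd(4, 7) = 1, exactly when 7 ∣ k.
The smallest positive such k is 7.

7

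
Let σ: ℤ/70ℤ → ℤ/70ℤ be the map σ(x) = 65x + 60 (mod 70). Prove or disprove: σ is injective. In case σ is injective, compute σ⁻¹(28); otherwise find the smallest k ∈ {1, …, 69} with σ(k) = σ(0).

We have gcd(65, 70) = 5 > 1. Taking x_1 = 0 and x_2 = 14: σ(0) = 60 and σ(14) = 65·14 + 60 = 970 ≡ 60 (mod 70).
So σ(0) = σ(14) while 0 ≠ 14, so σ is not injective.
Since σ is not injective, we find the least positive k with σ(k) = σ(0): this means 65k ≡ 0 (mod 70), i.e. 70 ∣ 65k. Since gcd(65, 70) = 5, dividing through by 5 this holds exactly when 14 ∣ 13k, and as gcd(13, 14) = 1, exactly when 14 ∣ k.
The smallest positive such k is 14.

14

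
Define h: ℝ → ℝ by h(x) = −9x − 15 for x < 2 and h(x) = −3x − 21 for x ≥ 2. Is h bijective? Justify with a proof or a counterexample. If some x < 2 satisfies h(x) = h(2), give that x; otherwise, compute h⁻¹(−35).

4/3

Both pieces are strictly decreasing (slopes −9 and −3), so each is injective on its own interval.
The left piece maps (−∞, 2) onto (−33, ∞); the right piece maps [2, ∞) onto (−∞, −27].
These images overlap. In particular h(2) = −27 (right piece), and solving −9x − 15 = −27 on the left piece gives x = 4/3 < 2.
So h(4/3) = h(2) with 4/3 ≠ 2, and h is not injective, hence not bijective. This x = 4/3 is the requested value below 2.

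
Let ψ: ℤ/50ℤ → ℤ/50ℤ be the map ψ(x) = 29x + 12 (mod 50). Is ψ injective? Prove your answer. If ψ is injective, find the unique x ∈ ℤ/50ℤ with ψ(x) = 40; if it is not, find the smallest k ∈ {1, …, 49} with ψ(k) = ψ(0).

32

Suppose ψ(a) = ψ(b) in ℤ/50ℤ. Then 29a + 12 ≡ 29b + 12 (mod 50), so 29(a − b) ≡ 0 (mod 50).
Since gcd(29, 50) = 1, 29 is invertible modulo 50, hence a − b ≡ 0 (mod 50), i.e. a = b.
Thus ψ is injective.
We now compute 29⁻¹ mod 50 explicitly. Euclid's algorithm: 50 = 1·29 + 21, 29 = 1·21 + 8, 21 = 2·8 + 5, 8 = 1·5 + 3, 5 = 1·3 + 2, 3 = 1·2 + 1; back-substituting gives 1 = 19·29 − 11·50, so 29⁻¹ ≡ 19 (mod 50).
Since ψ is injective, we compute ψ⁻¹(40): solve 29x + 12 ≡ 40 (mod 50), i.e. 29x ≡ 28 (mod 50).
Multiplying by 29⁻¹ = 19 gives x ≡ 19·28 = 532 = 10·50 + 32 ≡ 32 (mod 50).
Check: ψ(32) = 29·32 + 12 = 940 = 18·50 + 40 ≡ 40 (mod 50).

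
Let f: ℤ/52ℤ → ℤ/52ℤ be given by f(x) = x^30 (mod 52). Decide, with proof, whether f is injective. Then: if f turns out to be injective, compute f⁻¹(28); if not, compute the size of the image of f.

f(1) = 1^30 = 1.
f(3): Repeated squaring mod 52: 3^1 ≡ 3, 3^2 ≡ 3² = 9, 3^4 ≡ 9² = 81 ≡ 29, 3^8 ≡ 29² = 841 ≡ 9, 3^16 ≡ 9² = 81 ≡ 29. Since 30 = 16 + 8 + 4 + 2, 3^30 ≡ 29·9·29·9: 29·9 = 261 ≡ 1, then 1·29 = 29, then 29·9 = 261 ≡ 1. So 3^30 ≡ 1 (mod 52).
So f(1) = f(3) = 1 while 1 ≠ 3, so f is not injective.
Since f is not injective, we determine |image(f)|. Computing x^30 mod 52 for each x (by repeated squaring, reducing mod 52 at every step), the values f(0), f(1), …, f(51) are: 0, 1, 12, 1, 40, 25, 12, 25, 12, 1, 40, 25, 40, 13, 40, 25, 40, 1, 12, 25, 12, 25, 40, 1, 12, 1, 0, 1, 12, 1, 40, 25, 12, 25, 12, 1, 40, 25, 40, 13, 40, 25, 40, 1, 12, 25, 12, 25, 40, 1, 12, 1.
The distinct values are {0, 1, 12, 13, 25, 40}; there are 6 of them.

6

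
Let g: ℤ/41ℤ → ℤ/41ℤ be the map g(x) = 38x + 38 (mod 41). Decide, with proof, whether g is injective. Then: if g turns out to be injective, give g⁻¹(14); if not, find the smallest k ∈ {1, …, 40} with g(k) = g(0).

8

Recall: g is injective when g(x_1) = g(x_2) forces x_1 = x_2.
If g(x_1) = g(x_2), then 38x_1 ≡ 38x_2 (mod 41). Because gcd(38, 41) = 1, we may cancel 38 to get x_1 ≡ x_2 (mod 41).
So g is injective.
We now compute 38⁻¹ mod 41 explicitly. Euclid's algorithm: 41 = 1·38 + 3, 38 = 12·3 + 2, 3 = 1·2 + 1; back-substituting gives 1 = 27·38 − 25·41, so 38⁻¹ ≡ 27 (mod 41).
Since g is injective, we find g⁻¹(14): we need 38x ≡ 14 − 38 ≡ 17 (mod 41). Using 38⁻¹ = 27: x ≡ 27·17 = 459 = 11·41 + 8, so x = 8.
Check: g(8) = 38·8 + 38 = 342 = 8·41 + 14 ≡ 14 (mod 41).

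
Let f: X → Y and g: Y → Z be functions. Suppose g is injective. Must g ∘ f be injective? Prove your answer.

No. Take X = {1, 2}, Y = Z = {1, 2}, f(1) = f(2) = 1, and g = identity (injective).
Then (g ∘ f)(1) = (g ∘ f)(2) = 1 with 1 ≠ 2, so g ∘ f is not injective.

not injective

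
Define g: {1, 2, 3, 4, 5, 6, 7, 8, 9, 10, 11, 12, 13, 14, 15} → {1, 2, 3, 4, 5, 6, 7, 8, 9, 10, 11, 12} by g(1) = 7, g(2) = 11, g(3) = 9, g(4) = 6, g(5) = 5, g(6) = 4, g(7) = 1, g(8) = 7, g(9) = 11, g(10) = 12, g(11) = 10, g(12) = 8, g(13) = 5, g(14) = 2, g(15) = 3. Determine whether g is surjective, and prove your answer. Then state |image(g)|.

Every element of the codomain has a preimage: 1 = g(7), 2 = g(14), 3 = g(15), 4 = g(6), 5 = g(5), 6 = g(4), 7 = g(1), 8 = g(12), 9 = g(3), 10 = g(11), 11 = g(2), 12 = g(10).
Hence g is surjective.
The image of g is {1, 2, 3, 4, 5, 6, 7, 8, 9, 10, 11, 12}, which has 12 elements.

12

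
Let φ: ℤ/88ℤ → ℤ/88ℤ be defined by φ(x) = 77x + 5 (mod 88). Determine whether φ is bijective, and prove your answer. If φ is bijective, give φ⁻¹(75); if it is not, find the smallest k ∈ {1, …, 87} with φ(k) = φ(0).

Recall: φ is injective when φ(a) = φ(b) forces a = b.
We have gcd(77, 88) = 11 > 1. Taking a = 0 and b = 8: φ(0) = 5 and φ(8) = 77·8 + 5 = 621 ≡ 5 (mod 88).
So φ(0) = φ(8) while 0 ≠ 8, thus φ is not injective, hence not bijective.
Since φ is not bijective, we find the least positive k with φ(k) = φ(0): this means 77k ≡ 0 (mod 88), i.e. 88 ∣ 77k. Since gcd(77, 88) = 11, dividing through by 11 this holds exactly when 8 ∣ 7k, and as gcd(7, 8) = 1, exactly when 8 ∣ k.
The smallest positive such k is 8.

8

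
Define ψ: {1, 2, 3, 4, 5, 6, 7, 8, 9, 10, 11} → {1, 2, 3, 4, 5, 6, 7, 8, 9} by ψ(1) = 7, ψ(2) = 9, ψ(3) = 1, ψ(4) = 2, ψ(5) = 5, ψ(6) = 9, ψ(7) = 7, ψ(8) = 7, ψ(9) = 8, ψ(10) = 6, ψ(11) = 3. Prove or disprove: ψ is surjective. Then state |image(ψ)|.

8

No element maps to 4, so ψ is not surjective.
The image of ψ is {1, 2, 3, 5, 6, 7, 8, 9}, which has 8 elements.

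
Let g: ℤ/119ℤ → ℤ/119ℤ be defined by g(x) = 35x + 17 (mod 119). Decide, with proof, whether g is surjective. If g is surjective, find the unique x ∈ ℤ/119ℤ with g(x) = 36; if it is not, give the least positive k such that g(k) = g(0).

By definition, surjectivity means every element of the codomain has a preimage under g.
Since gcd(35, 119) = 7, we have 35x ≡ 0 (mod 7) for all x, so g(x) ≡ 3 (mod 7).
But 0 ≢ 3 (mod 7), so 0 ∈ ℤ/119ℤ has no preimage. Thus g is not surjective.
Since g is not surjective, we find the least positive k with g(k) = g(0): this means 35k ≡ 0 (mod 119), i.e. 119 ∣ 35k. Since gcd(35, 119) = 7, dividing through by 7 this holds exactly when 17 ∣ 5k, and as gcd(5, 17) = 1, exactly when 17 ∣ k.
The smallest positive such k is 17.

17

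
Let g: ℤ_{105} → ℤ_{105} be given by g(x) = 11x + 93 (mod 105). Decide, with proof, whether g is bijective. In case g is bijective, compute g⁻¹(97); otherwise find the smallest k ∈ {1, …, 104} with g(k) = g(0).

Suppose g(u) = g(v) in ℤ_{105}. Then 11u + 93 ≡ 11v + 93 (mod 105), thus 11(u − v) ≡ 0 (mod 105).
Since gcd(11, 105) = 1, 11 is invertible modulo 105, therefore u − v ≡ 0 (mod 105), i.e. u = v.
We now compute 11⁻¹ mod 105 explicitly. Euclid's algorithm: 105 = 9·11 + 6, 11 = 1·6 + 5, 6 = 1·5 + 1; back-substituting gives 1 = 86·11 − 9·105, so 11⁻¹ ≡ 86 (mod 105).
For any y ∈ ℤ_{105}, x = 86(y − 93) mod 105 satisfies g(x) = 11·86(y − 93) + 93 ≡ y (since 11·86 ≡ 1 mod 105). So every y has a preimage.
So g is bijective.
Since g is bijective, we compute g⁻¹(97): solve 11x + 93 ≡ 97 (mod 105), i.e. 11x ≡ 4 (mod 105).
Multiplying by 11⁻¹ = 86 gives x ≡ 86·4 = 344 = 3·105 + 29 ≡ 29 (mod 105).
Check: g(29) = 11·29 + 93 = 412 = 3·105 + 97 ≡ 97 (mod 105).

29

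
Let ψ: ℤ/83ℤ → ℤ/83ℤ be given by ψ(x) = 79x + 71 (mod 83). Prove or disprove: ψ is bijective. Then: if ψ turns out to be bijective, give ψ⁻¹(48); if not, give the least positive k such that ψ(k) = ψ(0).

68

Suppose ψ(u) = ψ(v) in ℤ/83ℤ. Then 79u + 71 ≡ 79v + 71 (mod 83), hence 79(u − v) ≡ 0 (mod 83).
Since gcd(79, 83) = 1, 79 is invertible modulo 83, therefore u − v ≡ 0 (mod 83), i.e. u = v.
We now compute 79⁻¹ mod 83 explicitly. Euclid's algorithm: 83 = 1·79 + 4, 79 = 19·4 + 3, 4 = 1·3 + 1; back-substituting gives 1 = 62·79 − 59·83, so 79⁻¹ ≡ 62 (mod 83).
Then y ↦ 62(y − 71) is a two-sided inverse to ψ, so every y ∈ ℤ/83ℤ has a preimage.
Thus ψ is bijective.
Since ψ is bijective, we compute ψ⁻¹(48): solve 79x + 71 ≡ 48 (mod 83), i.e. 79x ≡ 60 (mod 83).
Multiplying by 79⁻¹ = 62 gives x ≡ 62·60 = 3720 = 44·83 + 68 ≡ 68 (mod 83).
Check: ψ(68) = 79·68 + 71 = 5443 = 65·83 + 48 ≡ 48 (mod 83).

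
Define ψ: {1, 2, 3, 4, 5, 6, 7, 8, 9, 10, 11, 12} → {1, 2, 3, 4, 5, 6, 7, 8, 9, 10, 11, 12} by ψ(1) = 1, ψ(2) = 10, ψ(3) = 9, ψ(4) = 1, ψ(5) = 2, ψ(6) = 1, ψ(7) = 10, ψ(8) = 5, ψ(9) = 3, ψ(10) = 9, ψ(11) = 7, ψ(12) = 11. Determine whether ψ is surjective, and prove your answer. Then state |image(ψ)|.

8

No element maps to 4, so ψ is not surjective.
The image of ψ is {1, 2, 3, 5, 7, 9, 10, 11}, which has 8 elements.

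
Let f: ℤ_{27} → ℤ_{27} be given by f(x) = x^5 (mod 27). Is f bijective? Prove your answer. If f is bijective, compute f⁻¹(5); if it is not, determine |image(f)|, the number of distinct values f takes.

f(0) = 0^5 = 0.
f(3): Repeated squaring mod 27: 3^1 ≡ 3, 3^2 ≡ 3² = 9, 3^4 ≡ 9² = 81 ≡ 0. Since 5 = 4 + 1, 3^5 ≡ 0·3: 0·3 = 0. So 3^5 ≡ 0 (mod 27).
So f(0) = f(3) = 0 while 0 ≠ 3, thus f is not injective, hence not bijective.
Since f is not bijective, we determine |image(f)|. Computing x^5 mod 27 for each x (by repeated squaring, reducing mod 27 at every step), the values f(0), f(1), …, f(26) are: 0, 1, 5, 0, 25, 20, 0, 13, 17, 0, 19, 23, 0, 16, 11, 0, 4, 8, 0, 10, 14, 0, 7, 2, 0, 22, 26.
The distinct values are {0, 1, 2, 4, 5, 7, 8, 10, 11, 13, 14, 16, 17, 19, 20, 22, 23, 25, 26}; there are 19 of them.

19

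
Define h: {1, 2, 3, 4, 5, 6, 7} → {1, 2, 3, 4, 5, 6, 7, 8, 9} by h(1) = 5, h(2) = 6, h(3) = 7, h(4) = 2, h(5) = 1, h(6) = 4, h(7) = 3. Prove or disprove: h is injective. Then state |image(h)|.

7

The values h(1), …, h(7) are 5, 6, 7, 2, 1, 4, 3 — all distinct.
So h(u) = h(v) only when u = v, and h is injective.
The image of h is {1, 2, 3, 4, 5, 6, 7}, which has 7 elements.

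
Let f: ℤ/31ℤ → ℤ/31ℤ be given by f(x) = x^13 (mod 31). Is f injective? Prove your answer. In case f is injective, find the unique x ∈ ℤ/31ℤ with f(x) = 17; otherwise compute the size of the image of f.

Since 31 is prime, the nonzero elements of ℤ/31ℤ form a cyclic group of order 30.
As gcd(13, 30) = 1, raising to the 13th power is a bijection on this group: if x_1^13 ≡ x_2^13 then (x_1x_2^{−1})^13 = 1, and the only element of order dividing gcd(13, 30) = 1 is 1, so x_1 = x_2.
With f(0) = 0 this makes f injective on all of ℤ/31ℤ, hence bijective (finite equal-size domain and codomain). In particular f is injective.
Since f is injective, we find the preimage of 17. The inverse of x ↦ x^13 on (ℤ/31ℤ)^× is x ↦ x^7, because 13·7 = 91 = 3·30 + 1 ≡ 1 (mod 30) and x^{30} = 1 for x ≠ 0 (Fermat). So f⁻¹(17) = 17^7 mod 31.
Repeated squaring mod 31: 17^1 ≡ 17, 17^2 ≡ 17² = 289 ≡ 10, 17^4 ≡ 10² = 100 ≡ 7. Since 7 = 4 + 2 + 1, 17^7 ≡ 7·10·17: 7·10 = 70 ≡ 8, then 8·17 = 136 ≡ 12. So 17^7 ≡ 12 (mod 31).
Hence f⁻¹(17) = 12.

12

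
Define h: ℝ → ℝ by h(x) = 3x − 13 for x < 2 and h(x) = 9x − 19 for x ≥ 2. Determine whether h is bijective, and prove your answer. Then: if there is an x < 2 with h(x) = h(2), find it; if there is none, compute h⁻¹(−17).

-4/3

Both pieces are strictly increasing (slopes 3 and 9), so each is injective on its own interval.
The left piece maps (−∞, 2) onto (−∞, −7); the right piece maps [2, ∞) onto [−1, ∞).
The images leave a gap (−7 has no preimage), so h is not surjective, hence not bijective.
Because the two images are disjoint, no x < 2 has h(x) = h(2), so we compute h⁻¹(−17): −17 lies in (−∞, −7), so solve 3x − 13 = −17: x = (−17 + 13)/3 = −4/3.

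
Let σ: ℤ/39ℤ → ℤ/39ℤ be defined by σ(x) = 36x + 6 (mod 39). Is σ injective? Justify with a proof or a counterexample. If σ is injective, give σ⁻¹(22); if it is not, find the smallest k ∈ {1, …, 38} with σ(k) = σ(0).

13

By definition, σ is injective if σ(s) = σ(t) implies s = t.
We have gcd(36, 39) = 3 > 1. Taking s = 0 and t = 13: σ(0) = 6 and σ(13) = 36·13 + 6 = 474 ≡ 6 (mod 39).
So σ(0) = σ(13) while 0 ≠ 13, therefore σ is not injective.
Since σ is not injective, we find the least positive k with σ(k) = σ(0): this means 36k ≡ 0 (mod 39), i.e. 39 ∣ 36k. Since gcd(36, 39) = 3, dividing through by 3 this holds exactly when 13 ∣ 12k, and as gcd(12, 13) = 1, exactly when 13 ∣ k.
The smallest positive such k is 13.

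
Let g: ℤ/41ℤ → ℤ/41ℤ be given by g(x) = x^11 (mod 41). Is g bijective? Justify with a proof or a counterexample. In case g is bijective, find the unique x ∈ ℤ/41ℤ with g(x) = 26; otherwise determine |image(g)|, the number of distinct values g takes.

12

Since 41 is prime, the nonzero elements of ℤ/41ℤ form a cyclic group of order 40.
As gcd(11, 40) = 1, raising to the 11th power is a bijection on this group: if x_1^11 ≡ x_2^11 then (x_1x_2^{−1})^11 = 1, and the only element of order dividing gcd(11, 40) = 1 is 1, so x_1 = x_2.
With g(0) = 0 this makes g injective on all of ℤ/41ℤ, hence bijective (finite equal-size domain and codomain). In particular g is bijective.
Since g is bijective, we find the preimage of 26. The inverse of x ↦ x^11 on (ℤ/41ℤ)^× is x ↦ x^11, because 11·11 = 121 = 3·40 + 1 ≡ 1 (mod 40) and x^{40} = 1 for x ≠ 0 (Fermat). So g⁻¹(26) = 26^11 mod 41.
Repeated squaring mod 41: 26^1 ≡ 26, 26^2 ≡ 26² = 676 ≡ 20, 26^4 ≡ 20² = 400 ≡ 31, 26^8 ≡ 31² = 961 ≡ 18. Since 11 = 8 + 2 + 1, 26^11 ≡ 18·20·26: 18·20 = 360 ≡ 32, then 32·26 = 832 ≡ 12. So 26^11 ≡ 12 (mod 41).
Hence g⁻¹(26) = 12.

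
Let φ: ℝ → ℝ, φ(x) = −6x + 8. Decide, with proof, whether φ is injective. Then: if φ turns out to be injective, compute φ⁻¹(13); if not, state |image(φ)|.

Recall that φ is injective if φ(a) = φ(b) implies a = b.
Suppose φ(a) = φ(b). Then −6a + 8 = −6b + 8, thus −6a = −6b, so a = b.
Hence φ is injective.
Since φ is injective, we compute φ⁻¹(13) = (13 − 8)/(−6) = −5/6.

-5/6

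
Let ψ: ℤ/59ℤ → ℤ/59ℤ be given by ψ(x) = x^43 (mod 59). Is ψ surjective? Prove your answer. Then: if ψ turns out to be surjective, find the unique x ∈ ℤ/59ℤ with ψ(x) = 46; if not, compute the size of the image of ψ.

22

Since 59 is prime, the nonzero elements of ℤ/59ℤ form a cyclic group of order 58.
As gcd(43, 58) = 1, raising to the 43rd power is a bijection on this group: if x_1^43 ≡ x_2^43 then (x_1x_2^{−1})^43 = 1, and the only element of order dividing gcd(43, 58) = 1 is 1, so x_1 = x_2.
With ψ(0) = 0 this makes ψ injective on all of ℤ/59ℤ, hence bijective (finite equal-size domain and codomain). In particular ψ is surjective.
Since ψ is surjective, we find the preimage of 46. The inverse of x ↦ x^43 on (ℤ/59ℤ)^× is x ↦ x^27, because 43·27 = 1161 = 20·58 + 1 ≡ 1 (mod 58) and x^{58} = 1 for x ≠ 0 (Fermat). So ψ⁻¹(46) = 46^27 mod 59.
Repeated squaring mod 59: 46^1 ≡ 46, 46^2 ≡ 46² = 2116 ≡ 51, 46^4 ≡ 51² = 2601 ≡ 5, 46^8 ≡ 5² = 25, 46^16 ≡ 25² = 625 ≡ 35. Since 27 = 16 + 8 + 2 + 1, 46^27 ≡ 35·25·51·46: 35·25 = 875 ≡ 49, then 49·51 = 2499 ≡ 21, then 21·46 = 966 ≡ 22. So 46^27 ≡ 22 (mod 59).
Hence ψ⁻¹(46) = 22.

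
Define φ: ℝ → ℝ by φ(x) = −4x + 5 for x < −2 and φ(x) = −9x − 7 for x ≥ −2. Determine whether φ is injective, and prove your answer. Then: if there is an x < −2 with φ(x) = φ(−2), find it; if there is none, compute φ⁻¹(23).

-9/2

Both pieces are strictly decreasing (slopes −4 and −9), so each is injective on its own interval.
The left piece maps (−∞, −2) onto (13, ∞); the right piece maps [−2, ∞) onto (−∞, 11].
These images are disjoint, so no value is attained by both pieces. Therefore φ is injective.
Because the two images are disjoint, no x < −2 has φ(x) = φ(−2), so we compute φ⁻¹(23): 23 lies in (13, ∞), so solve −4x + 5 = 23: x = (23 − 5)/(−4) = −9/2.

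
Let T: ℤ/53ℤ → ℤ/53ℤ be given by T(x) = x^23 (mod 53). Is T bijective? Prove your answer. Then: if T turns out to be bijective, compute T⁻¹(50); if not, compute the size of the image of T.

Since 53 is prime, the nonzero elements of ℤ/53ℤ form a cyclic group of order 52.
As gcd(23, 52) = 1, raising to the 23rd power is a bijection on this group: if a^23 ≡ b^23 then (ab^{−1})^23 = 1, and the only element of order dividing gcd(23, 52) = 1 is 1, so a = b.
With T(0) = 0 this makes T injective on all of ℤ/53ℤ, hence bijective (finite equal-size domain and codomain). In particular T is bijective.
Since T is bijective, we find the preimage of 50. The inverse of x ↦ x^23 on (ℤ/53ℤ)^× is x ↦ x^43, because 23·43 = 989 = 19·52 + 1 ≡ 1 (mod 52) and x^{52} = 1 for x ≠ 0 (Fermat). So T⁻¹(50) = 50^43 mod 53.
Repeated squaring mod 53: 50^1 ≡ 50, 50^2 ≡ 50² = 2500 ≡ 9, 50^4 ≡ 9² = 81 ≡ 28, 50^8 ≡ 28² = 784 ≡ 42, 50^16 ≡ 42² = 1764 ≡ 15, 50^32 ≡ 15² = 225 ≡ 13. Since 43 = 32 + 8 + 2 + 1, 50^43 ≡ 13·42·9·50: 13·42 = 546 ≡ 16, then 16·9 = 144 ≡ 38, then 38·50 = 1900 ≡ 45. So 50^43 ≡ 45 (mod 53).
Hence T⁻¹(50) = 45.

45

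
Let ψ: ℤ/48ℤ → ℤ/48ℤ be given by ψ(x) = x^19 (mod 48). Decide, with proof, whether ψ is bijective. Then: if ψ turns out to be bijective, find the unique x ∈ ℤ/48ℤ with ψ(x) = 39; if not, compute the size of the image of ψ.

ψ(0) = 0^19 = 0.
ψ(6): Repeated squaring mod 48: 6^1 ≡ 6, 6^2 ≡ 6² = 36, 6^4 ≡ 36² = 1296 ≡ 0, 6^8 ≡ 0² = 0, 6^16 ≡ 0² = 0. Since 19 = 16 + 2 + 1, 6^19 ≡ 0·36·6: 0·36 = 0, then 0·6 = 0. So 6^19 ≡ 0 (mod 48).
So ψ(0) = ψ(6) = 0 while 0 ≠ 6, thus ψ is not injective, hence not bijective.
Since ψ is not bijective, we determine |image(ψ)|. Computing x^19 mod 48 for each x (by repeated squaring, reducing mod 48 at every step), the values ψ(0), ψ(1), …, ψ(47) are: 0, 1, 32, 27, 16, 29, 0, 7, 32, 9, 16, 35, 0, 37, 32, 15, 16, 17, 0, 43, 32, 45, 16, 23, 0, 25, 32, 3, 16, 5, 0, 31, 32, 33, 16, 11, 0, 13, 32, 39, 16, 41, 0, 19, 32, 21, 16, 47.
The distinct values are {0, 1, 3, 5, 7, 9, 11, 13, 15, 16, 17, 19, 21, 23, 25, 27, 29, 31, 32, 33, 35, 37, 39, 41, 43, 45, 47}; there are 27 of them.

27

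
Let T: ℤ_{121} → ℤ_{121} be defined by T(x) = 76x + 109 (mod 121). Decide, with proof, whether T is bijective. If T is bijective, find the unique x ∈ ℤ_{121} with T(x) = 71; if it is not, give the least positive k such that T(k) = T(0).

Suppose T(x_1) = T(x_2) in ℤ_{121}. Then 76x_1 + 109 ≡ 76x_2 + 109 (mod 121), hence 76(x_1 − x_2) ≡ 0 (mod 121).
Since gcd(76, 121) = 1, 76 is invertible modulo 121, hence x_1 − x_2 ≡ 0 (mod 121), i.e. x_1 = x_2.
We now compute 76⁻¹ mod 121 explicitly. Euclid's algorithm: 121 = 1·76 + 45, 76 = 1·45 + 31, 45 = 1·31 + 14, 31 = 2·14 + 3, 14 = 4·3 + 2, 3 = 1·2 + 1; back-substituting gives 1 = 43·76 − 27·121, so 76⁻¹ ≡ 43 (mod 121).
For any y ∈ ℤ_{121}, x = 43(y − 109) mod 121 satisfies T(x) = 76·43(y − 109) + 109 ≡ y (since 76·43 ≡ 1 mod 121). So every y has a preimage.
Therefore T is bijective.
Since T is bijective, we find T⁻¹(71): we need 76x ≡ 71 − 109 ≡ 83 (mod 121). Using 76⁻¹ = 43: x ≡ 43·83 = 3569 = 29·121 + 60, so x = 60.
Check: T(60) = 76·60 + 109 = 4669 = 38·121 + 71 ≡ 71 (mod 121).

60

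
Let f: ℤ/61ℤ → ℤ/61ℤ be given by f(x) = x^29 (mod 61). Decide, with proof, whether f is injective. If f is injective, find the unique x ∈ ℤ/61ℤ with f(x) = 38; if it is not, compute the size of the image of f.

Since 61 is prime, the nonzero elements of ℤ/61ℤ form a cyclic group of order 60.
As gcd(29, 60) = 1, raising to the 29th power is a bijection on this group: if s^29 ≡ t^29 then (st^{−1})^29 = 1, and the only element of order dividing gcd(29, 60) = 1 is 1, so s = t.
With f(0) = 0 this makes f injective on all of ℤ/61ℤ, hence bijective (finite equal-size domain and codomain). In particular f is injective.
Since f is injective, we find the preimage of 38. The inverse of x ↦ x^29 on (ℤ/61ℤ)^× is x ↦ x^29, because 29·29 = 841 = 14·60 + 1 ≡ 1 (mod 60) and x^{60} = 1 for x ≠ 0 (Fermat). So f⁻¹(38) = 38^29 mod 61.
Repeated squaring mod 61: 38^1 ≡ 38, 38^2 ≡ 38² = 1444 ≡ 41, 38^4 ≡ 41² = 1681 ≡ 34, 38^8 ≡ 34² = 1156 ≡ 58, 38^16 ≡ 58² = 3364 ≡ 9. Since 29 = 16 + 8 + 4 + 1, 38^29 ≡ 9·58·34·38: 9·58 = 522 ≡ 34, then 34·34 = 1156 ≡ 58, then 58·38 = 2204 ≡ 8. So 38^29 ≡ 8 (mod 61).
Hence f⁻¹(38) = 8.

8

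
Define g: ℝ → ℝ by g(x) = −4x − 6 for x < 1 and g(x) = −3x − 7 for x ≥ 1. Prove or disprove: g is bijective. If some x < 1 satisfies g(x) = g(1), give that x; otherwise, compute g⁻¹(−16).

Both pieces are strictly decreasing (slopes −4 and −3), so each is injective on its own interval.
The left piece maps (−∞, 1) onto (−10, ∞); the right piece maps [1, ∞) onto (−∞, −10].
Since −10 = −10, the images partition ℝ: g is injective and surjective, hence bijective.
Because the two images are disjoint, no x < 1 has g(x) = g(1), so we compute g⁻¹(−16): −16 lies in (−∞, −10], so solve −3x − 7 = −16: x = (−16 + 7)/(−3) = 3.

3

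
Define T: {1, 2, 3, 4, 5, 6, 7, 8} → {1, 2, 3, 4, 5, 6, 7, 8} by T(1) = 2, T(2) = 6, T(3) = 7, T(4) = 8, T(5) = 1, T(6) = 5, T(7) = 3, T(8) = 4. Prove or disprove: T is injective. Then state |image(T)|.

The values T(1), …, T(8) are 2, 6, 7, 8, 1, 5, 3, 4 — all distinct.
So T(u) = T(v) only when u = v, and T is injective.
The image of T is {1, 2, 3, 4, 5, 6, 7, 8}, which has 8 elements.

8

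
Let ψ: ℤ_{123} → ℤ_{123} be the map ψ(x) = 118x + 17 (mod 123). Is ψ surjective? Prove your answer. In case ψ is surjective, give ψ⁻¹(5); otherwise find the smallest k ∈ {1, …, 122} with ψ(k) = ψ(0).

Since gcd(118, 123) = 1, 118 is invertible modulo 123. Euclid's algorithm: 123 = 1·118 + 5, 118 = 23·5 + 3, 5 = 1·3 + 2, 3 = 1·2 + 1; back-substituting gives 1 = 49·118 − 47·123, so 118⁻¹ ≡ 49 (mod 123).
Then y ↦ 49(y − 17) is a two-sided inverse to ψ, so every y ∈ ℤ_{123} has a preimage.
So ψ is surjective.
Since ψ is surjective, we find ψ⁻¹(5): we need 118x ≡ 5 − 17 ≡ 111 (mod 123). Using 118⁻¹ = 49: x ≡ 49·111 = 5439 = 44·123 + 27, so x = 27.
Check: ψ(27) = 118·27 + 17 = 3203 = 26·123 + 5 ≡ 5 (mod 123).

27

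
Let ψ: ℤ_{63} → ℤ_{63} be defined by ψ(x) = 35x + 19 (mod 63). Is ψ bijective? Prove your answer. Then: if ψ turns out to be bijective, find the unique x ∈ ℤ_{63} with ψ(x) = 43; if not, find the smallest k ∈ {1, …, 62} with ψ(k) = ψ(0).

We have gcd(35, 63) = 7 > 1. Taking s = 0 and t = 9: ψ(0) = 19 and ψ(9) = 35·9 + 19 = 334 ≡ 19 (mod 63).
So ψ(0) = ψ(9) while 0 ≠ 9, hence ψ is not injective, hence not bijective.
Since ψ is not bijective, we find the least positive k with ψ(k) = ψ(0): this means 35k ≡ 0 (mod 63), i.e. 63 ∣ 35k. Since gcd(35, 63) = 7, dividing through by 7 this holds exactly when 9 ∣ 5k, and as gcd(5, 9) = 1, exactly when 9 ∣ k.
The smallest positive such k is 9.

9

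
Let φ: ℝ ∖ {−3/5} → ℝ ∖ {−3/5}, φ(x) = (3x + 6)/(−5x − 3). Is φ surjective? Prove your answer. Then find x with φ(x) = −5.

-9/22

For any y ≠ −3/5, solving y(−5x − 3) = 3x + 6 for x gives a well-defined x ≠ −3/5. So φ is surjective.
Solving φ(x) = −5: cross-multiplying gives 3x + 6 = −5(−5x − 3), which rearranges to −22x = 9, so x = −9/22.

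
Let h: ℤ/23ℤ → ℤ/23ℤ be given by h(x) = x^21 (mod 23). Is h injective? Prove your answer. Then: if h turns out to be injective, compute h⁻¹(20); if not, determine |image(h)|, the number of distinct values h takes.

Since 23 is prime, the nonzero elements of ℤ/23ℤ form a cyclic group of order 22.
As gcd(21, 22) = 1, raising to the 21st power is a bijection on this group: if a^21 ≡ b^21 then (ab^{−1})^21 = 1, and the only element of order dividing gcd(21, 22) = 1 is 1, so a = b.
With h(0) = 0 this makes h injective on all of ℤ/23ℤ, hence bijective (finite equal-size domain and codomain). In particular h is injective.
Since h is injective, we find the preimage of 20. The inverse of x ↦ x^21 on (ℤ/23ℤ)^× is x ↦ x^21, because 21·21 = 441 = 20·22 + 1 ≡ 1 (mod 22) and x^{22} = 1 for x ≠ 0 (Fermat). So h⁻¹(20) = 20^21 mod 23.
Repeated squaring mod 23: 20^1 ≡ 20, 20^2 ≡ 20² = 400 ≡ 9, 20^4 ≡ 9² = 81 ≡ 12, 20^8 ≡ 12² = 144 ≡ 6, 20^16 ≡ 6² = 36 ≡ 13. Since 21 = 16 + 4 + 1, 20^21 ≡ 13·12·20: 13·12 = 156 ≡ 18, then 18·20 = 360 ≡ 15. So 20^21 ≡ 15 (mod 23).
Hence h⁻¹(20) = 15.

15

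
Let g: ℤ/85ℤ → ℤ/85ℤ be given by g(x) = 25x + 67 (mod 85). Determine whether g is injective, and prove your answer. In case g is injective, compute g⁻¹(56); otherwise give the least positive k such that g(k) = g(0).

By definition, injectivity means: for all x_1, x_2 in the domain, g(x_1) = g(x_2) implies x_1 = x_2.
We have gcd(25, 85) = 5 > 1. Taking x_1 = 0 and x_2 = 17: g(0) = 67 and g(17) = 25·17 + 67 = 492 ≡ 67 (mod 85).
So g(0) = g(17) while 0 ≠ 17, therefore g is not injective.
Since g is not injective, we find the least positive k with g(k) = g(0): this means 25k ≡ 0 (mod 85), i.e. 85 ∣ 25k. Since gcd(25, 85) = 5, dividing through by 5 this holds exactly when 17 ∣ 5k, and as gcd(5, 17) = 1, exactly when 17 ∣ k.
The smallest positive such k is 17.

17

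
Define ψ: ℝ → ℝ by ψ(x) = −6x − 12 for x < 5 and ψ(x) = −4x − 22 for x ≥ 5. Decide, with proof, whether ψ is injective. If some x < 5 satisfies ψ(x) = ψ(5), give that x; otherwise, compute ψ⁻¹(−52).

15/2

Both pieces are strictly decreasing (slopes −6 and −4), so each is injective on its own interval.
The left piece maps (−∞, 5) onto (−42, ∞); the right piece maps [5, ∞) onto (−∞, −42].
These images are disjoint, so no value is attained by both pieces. So ψ is injective.
Because the two images are disjoint, no x < 5 has ψ(x) = ψ(5), so we compute ψ⁻¹(−52): −52 lies in (−∞, −42], so solve −4x − 22 = −52: x = (−52 + 22)/(−4) = 15/2.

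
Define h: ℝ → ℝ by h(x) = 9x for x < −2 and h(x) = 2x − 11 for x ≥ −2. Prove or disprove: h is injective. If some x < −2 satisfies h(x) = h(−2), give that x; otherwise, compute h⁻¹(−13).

Both pieces are strictly increasing (slopes 9 and 2), so each is injective on its own interval.
The left piece maps (−∞, −2) onto (−∞, −18); the right piece maps [−2, ∞) onto [−15, ∞).
These images are disjoint, so no value is attained by both pieces. Thus h is injective.
Because the two images are disjoint, no x < −2 has h(x) = h(−2), so we compute h⁻¹(−13): −13 lies in [−15, ∞), so solve 2x − 11 = −13: x = (−13 + 11)/2 = −1.

-1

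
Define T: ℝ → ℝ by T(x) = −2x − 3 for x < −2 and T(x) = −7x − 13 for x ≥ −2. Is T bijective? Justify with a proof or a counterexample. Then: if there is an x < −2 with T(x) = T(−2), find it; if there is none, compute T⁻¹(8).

Both pieces are strictly decreasing (slopes −2 and −7), so each is injective on its own interval.
The left piece maps (−∞, −2) onto (1, ∞); the right piece maps [−2, ∞) onto (−∞, 1].
Since 1 = 1, the images partition ℝ: T is injective and surjective, hence bijective.
Because the two images are disjoint, no x < −2 has T(x) = T(−2), so we compute T⁻¹(8): 8 lies in (1, ∞), so solve −2x − 3 = 8: x = (8 + 3)/(−2) = −11/2.

-11/2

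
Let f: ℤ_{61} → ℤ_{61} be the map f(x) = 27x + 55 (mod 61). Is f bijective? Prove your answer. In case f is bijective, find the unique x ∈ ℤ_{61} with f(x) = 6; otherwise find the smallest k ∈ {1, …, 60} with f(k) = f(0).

Recall that injectivity means: for all u, v in the domain, f(u) = f(v) implies u = v.
If f(u) = f(v), then 27u ≡ 27v (mod 61). Because gcd(27, 61) = 1, we may cancel 27 to get u ≡ v (mod 61).
We now compute 27⁻¹ mod 61 explicitly. Euclid's algorithm: 61 = 2·27 + 7, 27 = 3·7 + 6, 7 = 1·6 + 1; back-substituting gives 1 = 52·27 − 23·61, so 27⁻¹ ≡ 52 (mod 61).
For any y ∈ ℤ_{61}, x = 52(y − 55) mod 61 satisfies f(x) = 27·52(y − 55) + 55 ≡ y (since 27·52 ≡ 1 mod 61). So every y has a preimage.
So f is bijective.
Since f is bijective, we compute f⁻¹(6): solve 27x + 55 ≡ 6 (mod 61), i.e. 27x ≡ 12 (mod 61).
Multiplying by 27⁻¹ = 52 gives x ≡ 52·12 = 624 = 10·61 + 14 ≡ 14 (mod 61).
Check: f(14) = 27·14 + 55 = 433 = 7·61 + 6 ≡ 6 (mod 61).

14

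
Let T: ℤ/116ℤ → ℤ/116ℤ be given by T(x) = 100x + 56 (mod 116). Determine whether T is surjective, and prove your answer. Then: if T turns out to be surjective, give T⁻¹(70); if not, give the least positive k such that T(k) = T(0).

29

Since gcd(100, 116) = 4, we have 100x ≡ 0 (mod 4) for all x, so T(x) ≡ 0 (mod 4).
But 1 ≢ 0 (mod 4), so 1 ∈ ℤ/116ℤ has no preimage. Therefore T is not surjective.
Since T is not surjective, we find the least positive k with T(k) = T(0): this means 100k ≡ 0 (mod 116), i.e. 116 ∣ 100k. Since gcd(100, 116) = 4, dividing through by 4 this holds exactly when 29 ∣ 25k, and as gcd(25, 29) = 1, exactly when 29 ∣ k.
The smallest positive such k is 29.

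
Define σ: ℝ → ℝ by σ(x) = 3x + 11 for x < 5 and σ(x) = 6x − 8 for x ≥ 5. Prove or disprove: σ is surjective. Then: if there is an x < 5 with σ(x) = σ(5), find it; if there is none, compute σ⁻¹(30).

Both pieces are strictly increasing (slopes 3 and 6), so each is injective on its own interval.
The left piece maps (−∞, 5) onto (−∞, 26); the right piece maps [5, ∞) onto [22, ∞).
The union (−∞, 26) ∪ [22, ∞) covers ℝ, so σ is surjective.
For the follow-up: the images overlap, so an x < 5 with σ(x) = σ(5) exists. σ(5) = 22; solving 3x + 11 = 22 for x < 5 gives x = (22 − 11)/3 = 11/3.

11/3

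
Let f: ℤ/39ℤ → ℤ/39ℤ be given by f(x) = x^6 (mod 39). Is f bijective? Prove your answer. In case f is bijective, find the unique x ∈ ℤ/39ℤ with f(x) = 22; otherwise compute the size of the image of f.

f(1) = 1^6 = 1.
f(4): Repeated squaring mod 39: 4^1 ≡ 4, 4^2 ≡ 4² = 16, 4^4 ≡ 16² = 256 ≡ 22. Since 6 = 4 + 2, 4^6 ≡ 22·16: 22·16 = 352 ≡ 1. So 4^6 ≡ 1 (mod 39).
So f(1) = f(4) = 1 while 1 ≠ 4, so f is not injective, hence not bijective.
Since f is not bijective, we determine |image(f)|. Computing x^6 mod 39 for each x (by repeated squaring, reducing mod 39 at every step), the values f(0), f(1), …, f(38) are: 0, 1, 25, 27, 1, 25, 12, 25, 25, 27, 1, 25, 27, 13, 1, 12, 1, 1, 12, 25, 25, 12, 1, 1, 12, 1, 13, 27, 25, 1, 27, 25, 25, 12, 25, 1, 27, 25, 1.
The distinct values are {0, 1, 12, 13, 25, 27}; there are 6 of them.

6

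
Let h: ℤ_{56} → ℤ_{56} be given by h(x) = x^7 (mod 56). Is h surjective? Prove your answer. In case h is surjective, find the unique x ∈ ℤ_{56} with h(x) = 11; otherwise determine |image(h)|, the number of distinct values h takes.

35

h(0) = 0^7 = 0.
h(14): Repeated squaring mod 56: 14^1 ≡ 14, 14^2 ≡ 14² = 196 ≡ 28, 14^4 ≡ 28² = 784 ≡ 0. Since 7 = 4 + 2 + 1, 14^7 ≡ 0·28·14: 0·28 = 0, then 0·14 = 0. So 14^7 ≡ 0 (mod 56).
So h(0) = h(14) = 0 while 0 ≠ 14, therefore h is not injective.
A non-injective map from the 56-element set ℤ_{56} to itself takes at most 55 distinct values, so it cannot be surjective. Hence h is not surjective.
Since h is not surjective, we determine |image(h)|. Computing x^7 mod 56 for each x (by repeated squaring, reducing mod 56 at every step), the values h(0), h(1), …, h(55) are: 0, 1, 16, 3, 32, 5, 48, 7, 8, 9, 24, 11, 40, 13, 0, 15, 16, 17, 32, 19, 48, 21, 8, 23, 24, 25, 40, 27, 0, 29, 16, 31, 32, 33, 48, 35, 8, 37, 24, 39, 40, 41, 0, 43, 16, 45, 32, 47, 48, 49, 8, 51, 24, 53, 40, 55.
The distinct values are {0, 1, 3, 5, 7, 8, 9, 11, 13, 15, 16, 17, 19, 21, 23, 24, 25, 27, 29, 31, 32, 33, 35, 37, 39, 40, 41, 43, 45, 47, 48, 49, 51, 53, 55}; there are 35 of them.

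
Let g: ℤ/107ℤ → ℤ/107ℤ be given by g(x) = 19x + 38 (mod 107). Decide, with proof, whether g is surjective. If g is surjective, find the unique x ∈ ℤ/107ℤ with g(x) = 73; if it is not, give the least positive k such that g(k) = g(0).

Since gcd(19, 107) = 1, 19 is invertible modulo 107. Euclid's algorithm: 107 = 5·19 + 12, 19 = 1·12 + 7, 12 = 1·7 + 5, 7 = 1·5 + 2, 5 = 2·2 + 1; back-substituting gives 1 = 62·19 − 11·107, so 19⁻¹ ≡ 62 (mod 107).
For any y ∈ ℤ/107ℤ, x = 62(y − 38) mod 107 satisfies g(x) = 19·62(y − 38) + 38 ≡ y (since 19·62 ≡ 1 mod 107). So every y has a preimage.
Therefore g is surjective.
Since g is surjective, we compute g⁻¹(73): solve 19x + 38 ≡ 73 (mod 107), i.e. 19x ≡ 35 (mod 107).
Multiplying by 19⁻¹ = 62 gives x ≡ 62·35 = 2170 = 20·107 + 30 ≡ 30 (mod 107).
Check: g(30) = 19·30 + 38 = 608 = 5·107 + 73 ≡ 73 (mod 107).

30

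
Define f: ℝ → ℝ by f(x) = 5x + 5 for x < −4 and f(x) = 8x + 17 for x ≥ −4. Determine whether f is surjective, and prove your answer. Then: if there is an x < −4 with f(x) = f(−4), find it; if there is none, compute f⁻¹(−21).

Both pieces are strictly increasing (slopes 5 and 8), so each is injective on its own interval.
The left piece maps (−∞, −4) onto (−∞, −15); the right piece maps [−4, ∞) onto [−15, ∞).
These images together cover ℝ, so f is surjective.
Because the two images are disjoint, no x < −4 has f(x) = f(−4), so we compute f⁻¹(−21): −21 lies in (−∞, −15), so solve 5x + 5 = −21: x = (−21 − 5)/5 = −26/5.

-26/5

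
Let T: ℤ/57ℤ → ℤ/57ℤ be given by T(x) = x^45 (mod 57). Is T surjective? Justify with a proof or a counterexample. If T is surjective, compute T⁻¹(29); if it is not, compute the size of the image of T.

9

T(1) = 1^45 = 1.
T(4): Repeated squaring mod 57: 4^1 ≡ 4, 4^2 ≡ 4² = 16, 4^4 ≡ 16² = 256 ≡ 28, 4^8 ≡ 28² = 784 ≡ 43, 4^16 ≡ 43² = 1849 ≡ 25, 4^32 ≡ 25² = 625 ≡ 55. Since 45 = 32 + 8 + 4 + 1, 4^45 ≡ 55·43·28·4: 55·43 = 2365 ≡ 28, then 28·28 = 784 ≡ 43, then 43·4 = 172 ≡ 1. So 4^45 ≡ 1 (mod 57).
So T(1) = T(4) = 1 while 1 ≠ 4, so T is not injective.
A non-injective map from the 57-element set ℤ/57ℤ to itself takes at most 56 distinct values, so it cannot be surjective. Thus T is not surjective.
Since T is not surjective, we determine |image(T)|. Computing x^45 mod 57 for each x (by repeated squaring, reducing mod 57 at every step), the values T(0), T(1), …, T(56) are: 0, 1, 56, 18, 1, 20, 39, 1, 56, 39, 37, 20, 18, 37, 56, 18, 1, 20, 18, 19, 20, 18, 37, 20, 39, 1, 20, 18, 1, 56, 39, 37, 56, 18, 37, 20, 39, 37, 38, 39, 37, 56, 39, 1, 20, 39, 37, 20, 18, 1, 56, 18, 37, 56, 39, 1, 56.
The distinct values are {0, 1, 18, 19, 20, 37, 38, 39, 56}; there are 9 of them.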